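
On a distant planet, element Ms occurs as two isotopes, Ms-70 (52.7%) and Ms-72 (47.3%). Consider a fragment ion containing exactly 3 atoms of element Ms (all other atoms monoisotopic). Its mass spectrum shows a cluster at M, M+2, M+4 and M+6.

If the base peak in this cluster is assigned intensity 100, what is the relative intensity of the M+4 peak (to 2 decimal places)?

89.75

Term probabilities: M 0.1464, M+2 0.3941, M+4 0.3537, M+6 0.1058. Base peak = M+2.
P(M+2) = C(3,1) × 0.527^2 × 0.473^1 = 3 × 0.277729 × 0.4730 = 0.394097 (base)
P(M+4) = C(3,2) × 0.527^1 × 0.473^2 = 3 × 0.5270 × 0.223729 = 0.353716
Relative intensity = 0.353716 / 0.394097 × 100 = 89.75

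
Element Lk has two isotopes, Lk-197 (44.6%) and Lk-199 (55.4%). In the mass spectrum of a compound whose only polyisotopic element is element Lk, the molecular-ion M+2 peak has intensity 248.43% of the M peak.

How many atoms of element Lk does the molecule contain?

2

For n independent Lk atoms, I(M+2)/I(M) = n · (abundance Lk-199) / (abundance Lk-197) = n · 0.554/0.446.
n = 2.4843 × 0.446/0.554 = 2.00 ≈ 2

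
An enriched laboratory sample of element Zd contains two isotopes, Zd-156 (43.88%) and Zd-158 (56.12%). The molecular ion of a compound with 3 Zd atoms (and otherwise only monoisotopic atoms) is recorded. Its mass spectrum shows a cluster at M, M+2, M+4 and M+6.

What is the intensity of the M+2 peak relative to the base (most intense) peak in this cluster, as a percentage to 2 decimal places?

78.19%

Term probabilities: M 0.0845, M+2 0.3242, M+4 0.4146, M+6 0.1767. Base peak = M+4.
P(M+4) = C(3,2) × 0.4388^1 × 0.5612^2 = 3 × 0.4388 × 0.31494544 = 0.414594 (base)
P(M+2) = C(3,1) × 0.4388^2 × 0.5612^1 = 3 × 0.19254544 × 0.5612 = 0.324170
Relative intensity = 0.324170 / 0.414594 × 100 = 78.19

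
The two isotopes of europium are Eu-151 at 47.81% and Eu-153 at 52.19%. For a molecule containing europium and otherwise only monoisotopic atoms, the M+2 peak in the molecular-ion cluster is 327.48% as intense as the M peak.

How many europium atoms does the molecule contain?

For n independent Eu atoms, I(M+2)/I(M) = n · (abundance Eu-153) / (abundance Eu-151) = n · 0.5219/0.4781.
n = 3.2748 × 0.4781/0.5219 = 3.00 ≈ 3

3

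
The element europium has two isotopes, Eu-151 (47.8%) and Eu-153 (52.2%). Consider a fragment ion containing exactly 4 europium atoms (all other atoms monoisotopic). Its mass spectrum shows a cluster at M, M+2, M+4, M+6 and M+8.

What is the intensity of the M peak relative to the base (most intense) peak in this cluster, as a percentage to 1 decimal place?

Term probabilities: M 0.0522, M+2 0.2280, M+4 0.3735, M+6 0.2720, M+8 0.0742. Base peak = M+4.
P(M+4) = C(4,2) × 0.478^2 × 0.522^2 = 6 × 0.228484 × 0.272484 = 0.373549 (base)
P(M) = C(4,0) × 0.478^4 × 0.522^0 = 1 × 0.05220494 × 1.0000 = 0.052205
Relative intensity = 0.052205 / 0.373549 × 100 = 14.0

14.0%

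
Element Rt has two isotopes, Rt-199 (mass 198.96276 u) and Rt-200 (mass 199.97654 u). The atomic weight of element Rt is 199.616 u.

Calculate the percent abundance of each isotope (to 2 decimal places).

With x = fraction of Rt-199 (so Rt-200 is 1 − x):
198.96276·x + 199.97654·(1 − x) = 199.616
(198.96276 − 199.97654)·x = 199.616 − 199.97654
x = -0.36054 / -1.01378 = 0.35564 → 35.56% Rt-199, 64.44% Rt-200.

Rt-199: 35.56%, Rt-200: 64.44%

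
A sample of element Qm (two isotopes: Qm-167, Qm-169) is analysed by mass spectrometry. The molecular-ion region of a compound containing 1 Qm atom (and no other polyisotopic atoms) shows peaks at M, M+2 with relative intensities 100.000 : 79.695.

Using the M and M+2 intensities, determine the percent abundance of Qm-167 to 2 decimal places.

If p is the fraction of Qm that is Qm-167, then I(M+2)/I(M) = [C(1,1)·p^0·(1−p)] / p^1 = 1·(1−p)/p = 79.695/100.000 = 0.7969
(1−p)/p = 0.7969/1 = 0.7969  ⇒  p = 1/(1 + 0.7969) = 0.5565
Qm-167: 55.65%, Qm-169: 44.35%.

55.65%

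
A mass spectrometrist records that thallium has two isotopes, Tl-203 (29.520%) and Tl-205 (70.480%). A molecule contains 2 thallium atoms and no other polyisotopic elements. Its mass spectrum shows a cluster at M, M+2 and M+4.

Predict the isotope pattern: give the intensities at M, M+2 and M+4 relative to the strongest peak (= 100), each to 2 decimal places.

17.54 : 83.77 : 100.00

Expanding (0.29520 + 0.70480)^2:
P(M) = 0.29520^2 = 0.087143
P(M+2) = 2 × 0.29520^1 × 0.70480^1 = 0.416114
P(M+4) = 0.70480^2 = 0.496743
The M+4 peak is largest (0.496743); scaling to 100 gives 17.54 : 83.77 : 100.00.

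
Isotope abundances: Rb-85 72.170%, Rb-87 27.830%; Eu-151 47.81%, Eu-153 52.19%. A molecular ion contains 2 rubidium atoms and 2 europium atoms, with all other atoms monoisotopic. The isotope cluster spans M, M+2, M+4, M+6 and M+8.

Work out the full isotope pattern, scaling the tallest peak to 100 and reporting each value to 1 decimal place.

Rubidium pattern (n=2): 0.52085089 : 0.40169822 : 0.07745089
Europium pattern (n=2): 0.22857961 : 0.49904078 : 0.27237961
Convolve the two distributions (both contribute in 2-u steps):
  M: 0.52085089×0.22857961 = 0.119056
  M+2: 0.52085089×0.49904078 + 0.40169822×0.22857961 = 0.351746
  M+4: 0.52085089×0.27237961 + 0.40169822×0.49904078 + 0.07745089×0.22857961 = 0.360037
  M+6: 0.40169822×0.27237961 + 0.07745089×0.49904078 = 0.148066
  M+8: 0.07745089×0.27237961 = 0.021096
Scale to base peak (0.360037) = 100: 33.1 : 97.7 : 100.0 : 41.1 : 5.9

33.1 : 97.7 : 100.0 : 41.1 : 5.9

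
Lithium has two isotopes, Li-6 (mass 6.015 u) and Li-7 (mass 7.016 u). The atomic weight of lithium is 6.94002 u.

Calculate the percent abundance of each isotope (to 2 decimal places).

Writing the weighted mean with unknown fraction x of Li-6:
6.015·x + 7.016·(1 − x) = 6.94002
(6.015 − 7.016)·x = 6.94002 − 7.016
x = -0.07598 / -1.001 = 0.07590 → 7.59% Li-6, 92.41% Li-7.

Li-6: 7.59%, Li-7: 92.41%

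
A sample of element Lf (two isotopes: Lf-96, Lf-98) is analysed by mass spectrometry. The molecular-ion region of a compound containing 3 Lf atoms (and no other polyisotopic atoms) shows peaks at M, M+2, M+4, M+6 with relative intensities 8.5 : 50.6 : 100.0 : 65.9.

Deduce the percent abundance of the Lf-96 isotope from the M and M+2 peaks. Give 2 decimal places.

Write p for the Lf-96 fraction. I(M+2)/I(M) = [C(3,1)·p^2·(1−p)] / p^3 = 3·(1−p)/p = 50.6/8.5 = 5.9529
(1−p)/p = 5.9529/3 = 1.9843  ⇒  p = 1/(1 + 1.9843) = 0.3351
Lf-96: 33.51%, Lf-98: 66.49%.

33.51%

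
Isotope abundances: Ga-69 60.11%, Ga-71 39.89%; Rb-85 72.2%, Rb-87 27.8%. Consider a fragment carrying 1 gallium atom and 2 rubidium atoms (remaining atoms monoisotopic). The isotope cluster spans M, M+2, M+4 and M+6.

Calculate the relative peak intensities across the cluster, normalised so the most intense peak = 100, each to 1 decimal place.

Gallium pattern (n=1): 0.6011 : 0.3989
Rubidium pattern (n=2): 0.521284 : 0.401432 : 0.077284
Convolve the two distributions (both contribute in 2-u steps):
  M: 0.6011×0.521284 = 0.313344
  M+2: 0.6011×0.401432 + 0.3989×0.521284 = 0.449241
  M+4: 0.6011×0.077284 + 0.3989×0.401432 = 0.206587
  M+6: 0.3989×0.077284 = 0.030829
Scale to base peak (0.449241) = 100: 69.7 : 100.0 : 46.0 : 6.9

69.7 : 100.0 : 46.0 : 6.9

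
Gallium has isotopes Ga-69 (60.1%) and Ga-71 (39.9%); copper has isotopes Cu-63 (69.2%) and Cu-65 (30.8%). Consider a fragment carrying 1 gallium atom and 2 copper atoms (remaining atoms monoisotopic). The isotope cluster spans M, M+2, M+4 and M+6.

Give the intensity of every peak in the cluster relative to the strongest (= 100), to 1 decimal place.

64.3 : 100.0 : 50.8 : 8.5

Gallium pattern (n=1): 0.6010 : 0.3990
Copper pattern (n=2): 0.478864 : 0.426272 : 0.094864
Convolve the two distributions (both contribute in 2-u steps):
  M: 0.6010×0.478864 = 0.287797
  M+2: 0.6010×0.426272 + 0.3990×0.478864 = 0.447256
  M+4: 0.6010×0.094864 + 0.3990×0.426272 = 0.227096
  M+6: 0.3990×0.094864 = 0.037851
Scale to base peak (0.447256) = 100: 64.3 : 100.0 : 50.8 : 8.5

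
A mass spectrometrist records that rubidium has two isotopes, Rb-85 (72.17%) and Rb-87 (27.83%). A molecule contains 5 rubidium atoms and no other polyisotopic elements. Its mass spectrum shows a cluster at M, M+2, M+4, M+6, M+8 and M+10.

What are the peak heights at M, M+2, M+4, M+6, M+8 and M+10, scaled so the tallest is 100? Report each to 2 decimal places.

51.86 : 100.00 : 77.12 : 29.74 : 5.73 : 0.44

Each Rb atom is independently Rb-85 (p = 0.7217) or Rb-87 (q = 0.2783); the cluster is the binomial expansion (p + q)^5.
P(M) = 0.7217^5 = 0.195787
P(M+2) = 5 × 0.7217^4 × 0.2783^1 = 0.377494
P(M+4) = 10 × 0.7217^3 × 0.2783^2 = 0.291136
P(M+6) = 10 × 0.7217^2 × 0.2783^3 = 0.112267
P(M+8) = 5 × 0.7217^1 × 0.2783^4 = 0.021646
P(M+10) = 0.2783^5 = 0.001669
The M+2 peak is largest (0.377494); scaling to 100 gives 51.86 : 100.00 : 77.12 : 29.74 : 5.73 : 0.44.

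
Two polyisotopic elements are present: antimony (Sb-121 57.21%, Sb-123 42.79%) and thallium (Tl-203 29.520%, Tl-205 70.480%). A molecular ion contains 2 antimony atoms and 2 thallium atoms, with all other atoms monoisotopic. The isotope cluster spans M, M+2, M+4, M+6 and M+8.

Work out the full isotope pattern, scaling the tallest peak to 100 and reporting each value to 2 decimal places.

7.46 : 46.79 : 100.00 : 83.55 : 23.79

Antimony pattern (n=2): 0.32729841 : 0.48960318 : 0.18309841
Thallium pattern (n=2): 0.08714304 : 0.41611392 : 0.49674304
Convolve the two distributions (both contribute in 2-u steps):
  M: 0.32729841×0.08714304 = 0.028522
  M+2: 0.32729841×0.41611392 + 0.48960318×0.08714304 = 0.178859
  M+4: 0.32729841×0.49674304 + 0.48960318×0.41611392 + 0.18309841×0.08714304 = 0.382270
  M+6: 0.48960318×0.49674304 + 0.18309841×0.41611392 = 0.319397
  M+8: 0.18309841×0.49674304 = 0.090953
Scale to base peak (0.382270) = 100: 7.46 : 46.79 : 100.00 : 83.55 : 23.79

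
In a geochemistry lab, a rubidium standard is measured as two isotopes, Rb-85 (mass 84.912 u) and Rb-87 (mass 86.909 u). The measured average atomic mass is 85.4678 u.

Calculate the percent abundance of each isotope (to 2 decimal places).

Writing the weighted mean with unknown fraction x of Rb-85:
84.912·x + 86.909·(1 − x) = 85.4678
(84.912 − 86.909)·x = 85.4678 − 86.909
x = -1.4412 / -1.997 = 0.72168 → 72.17% Rb-85, 27.83% Rb-87.

Rb-85: 72.17%, Rb-87: 27.83%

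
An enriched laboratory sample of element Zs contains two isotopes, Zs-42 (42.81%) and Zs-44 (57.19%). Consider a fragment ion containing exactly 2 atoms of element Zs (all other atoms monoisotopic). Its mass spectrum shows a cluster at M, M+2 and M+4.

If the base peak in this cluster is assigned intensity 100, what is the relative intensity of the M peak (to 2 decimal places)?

Binomial terms of (0.4281 + 0.5719)^2: M 0.1833, M+2 0.4897, M+4 0.3271 → M+2 is the base peak.
P(M+2) = C(2,1) × 0.4281^1 × 0.5719^1 = 2 × 0.4281 × 0.5719 = 0.489661 (base)
P(M) = C(2,0) × 0.4281^2 × 0.5719^0 = 1 × 0.18326961 × 1.0000 = 0.183270
Relative intensity = 0.183270 / 0.489661 × 100 = 37.43

37.43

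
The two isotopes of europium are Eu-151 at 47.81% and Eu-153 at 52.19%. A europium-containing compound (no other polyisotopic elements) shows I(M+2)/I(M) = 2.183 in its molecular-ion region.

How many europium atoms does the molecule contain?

2

For n independent Eu atoms, I(M+2)/I(M) = n · (abundance Eu-153) / (abundance Eu-151) = n · 0.5219/0.4781.
n = 2.183 × 0.4781/0.5219 = 2.00 ≈ 2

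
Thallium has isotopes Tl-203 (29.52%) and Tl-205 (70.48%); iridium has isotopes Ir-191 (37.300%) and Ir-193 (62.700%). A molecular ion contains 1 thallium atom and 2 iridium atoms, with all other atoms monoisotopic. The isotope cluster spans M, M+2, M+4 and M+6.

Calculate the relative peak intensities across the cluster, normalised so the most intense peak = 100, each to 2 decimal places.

Thallium pattern (n=1): 0.2952 : 0.7048
Iridium pattern (n=2): 0.139129 : 0.467742 : 0.393129
Convolve the two distributions (both contribute in 2-u steps):
  M: 0.2952×0.139129 = 0.041071
  M+2: 0.2952×0.467742 + 0.7048×0.139129 = 0.236136
  M+4: 0.2952×0.393129 + 0.7048×0.467742 = 0.445716
  M+6: 0.7048×0.393129 = 0.277077
Scale to base peak (0.445716) = 100: 9.21 : 52.98 : 100.00 : 62.16

9.21 : 52.98 : 100.00 : 62.16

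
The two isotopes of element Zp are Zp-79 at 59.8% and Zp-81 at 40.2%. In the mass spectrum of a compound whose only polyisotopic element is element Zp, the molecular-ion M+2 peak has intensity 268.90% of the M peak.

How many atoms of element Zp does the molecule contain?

The M+2/M ratio from n Zp atoms is n · q/p = n · 0.402/0.598.
n = 2.6890 × 0.598/0.402 = 4.00 ≈ 4

4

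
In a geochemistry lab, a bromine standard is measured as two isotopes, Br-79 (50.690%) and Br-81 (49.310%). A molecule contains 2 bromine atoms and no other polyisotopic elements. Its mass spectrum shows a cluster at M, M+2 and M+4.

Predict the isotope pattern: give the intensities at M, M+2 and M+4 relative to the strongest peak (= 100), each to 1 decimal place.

Each Br atom is independently Br-79 (p = 0.50690) or Br-81 (q = 0.49310); the cluster is the binomial expansion (p + q)^2.
P(M) = 0.50690^2 = 0.256948
P(M+2) = 2 × 0.50690^1 × 0.49310^1 = 0.499905
P(M+4) = 0.49310^2 = 0.243148
The M+2 peak is largest (0.499905); scaling to 100 gives 51.4 : 100.0 : 48.6.

51.4 : 100.0 : 48.6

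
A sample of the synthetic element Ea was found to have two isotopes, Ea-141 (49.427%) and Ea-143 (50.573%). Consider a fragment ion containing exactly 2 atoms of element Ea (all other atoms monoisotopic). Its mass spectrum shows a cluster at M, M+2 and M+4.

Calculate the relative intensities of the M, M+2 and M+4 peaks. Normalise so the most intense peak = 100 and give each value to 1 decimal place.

Expanding (0.49427 + 0.50573)^2:
P(M) = 0.49427^2 = 0.244303
P(M+2) = 2 × 0.49427^1 × 0.50573^1 = 0.499934
P(M+4) = 0.50573^2 = 0.255763
The M+2 peak is largest (0.499934); scaling to 100 gives 48.9 : 100.0 : 51.2.

48.9 : 100.0 : 51.2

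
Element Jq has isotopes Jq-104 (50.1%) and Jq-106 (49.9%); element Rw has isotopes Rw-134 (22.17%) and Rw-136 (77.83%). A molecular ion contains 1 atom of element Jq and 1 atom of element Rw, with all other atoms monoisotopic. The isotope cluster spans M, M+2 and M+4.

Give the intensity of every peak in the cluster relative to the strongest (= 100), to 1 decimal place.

22.2 : 100.0 : 77.6

Element Jq pattern (n=1): 0.5010 : 0.4990
Element Rw pattern (n=1): 0.2217 : 0.7783
Convolve the two distributions (both contribute in 2-u steps):
  M: 0.5010×0.2217 = 0.111072
  M+2: 0.5010×0.7783 + 0.4990×0.2217 = 0.500557
  M+4: 0.4990×0.7783 = 0.388372
Scale to base peak (0.500557) = 100: 22.2 : 100.0 : 77.6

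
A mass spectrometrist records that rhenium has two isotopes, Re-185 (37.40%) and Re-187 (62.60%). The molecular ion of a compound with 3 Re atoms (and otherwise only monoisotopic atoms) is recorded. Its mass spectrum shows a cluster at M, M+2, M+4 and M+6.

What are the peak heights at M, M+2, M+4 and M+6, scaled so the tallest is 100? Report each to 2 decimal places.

11.90 : 59.74 : 100.00 : 55.79

Expanding (0.3740 + 0.6260)^3:
P(M) = 0.3740^3 = 0.052314
P(M+2) = 3 × 0.3740^2 × 0.6260^1 = 0.262687
P(M+4) = 3 × 0.3740^1 × 0.6260^2 = 0.439685
P(M+6) = 0.6260^3 = 0.245314
The M+4 peak is largest (0.439685); scaling to 100 gives 11.90 : 59.74 : 100.00 : 55.79.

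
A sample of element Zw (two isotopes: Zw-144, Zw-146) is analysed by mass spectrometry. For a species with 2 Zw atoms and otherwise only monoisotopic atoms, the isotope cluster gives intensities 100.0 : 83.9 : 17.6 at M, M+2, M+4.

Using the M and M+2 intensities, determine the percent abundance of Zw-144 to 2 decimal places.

70.45%

Write p for the Zw-144 fraction. I(M+2)/I(M) = [C(2,1)·p^1·(1−p)] / p^2 = 2·(1−p)/p = 83.9/100.0 = 0.8390
(1−p)/p = 0.8390/2 = 0.4195  ⇒  p = 1/(1 + 0.4195) = 0.7045
Zw-144: 70.45%, Zw-146: 29.55%.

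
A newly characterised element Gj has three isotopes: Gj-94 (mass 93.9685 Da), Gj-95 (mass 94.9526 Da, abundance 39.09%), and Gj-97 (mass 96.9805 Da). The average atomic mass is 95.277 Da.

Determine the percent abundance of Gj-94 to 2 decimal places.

Let x and y be the fractions of Gj-94 and Gj-97. Then x + y = 1 − 0.3909 = 0.6091 and 93.9685x + 96.9805y = 95.277 − 0.3909×94.9526 = 58.16002866.
Substituting: 93.9685x + 96.9805(0.6091 − x) = 58.16002866
(93.9685 − 96.9805)x = -0.91079389  ⇒  x = 0.30239, y = 0.30671
Gj-94: 30.24%, Gj-97: 30.67%.

30.24%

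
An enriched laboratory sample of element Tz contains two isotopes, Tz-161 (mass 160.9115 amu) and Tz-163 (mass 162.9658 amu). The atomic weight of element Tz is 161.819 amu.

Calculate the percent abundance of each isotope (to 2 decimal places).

Tz-161: 55.82%, Tz-163: 44.18%

With x = fraction of Tz-161 (so Tz-163 is 1 − x):
160.9115·x + 162.9658·(1 − x) = 161.819
(160.9115 − 162.9658)·x = 161.819 − 162.9658
x = -1.1468 / -2.0543 = 0.55824 → 55.82% Tz-161, 44.18% Tz-163.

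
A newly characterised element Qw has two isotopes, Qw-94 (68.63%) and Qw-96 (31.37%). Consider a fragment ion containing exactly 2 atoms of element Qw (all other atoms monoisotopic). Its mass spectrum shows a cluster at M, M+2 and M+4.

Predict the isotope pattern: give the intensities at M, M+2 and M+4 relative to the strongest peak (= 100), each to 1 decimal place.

The 2 Qw atoms are independent, so intensities follow the terms of (0.6863 + 0.3137)^2.
P(M) = 0.6863^2 = 0.471008
P(M+2) = 2 × 0.6863^1 × 0.3137^1 = 0.430585
P(M+4) = 0.3137^2 = 0.098408
The M peak is largest (0.471008); scaling to 100 gives 100.0 : 91.4 : 20.9.

100.0 : 91.4 : 20.9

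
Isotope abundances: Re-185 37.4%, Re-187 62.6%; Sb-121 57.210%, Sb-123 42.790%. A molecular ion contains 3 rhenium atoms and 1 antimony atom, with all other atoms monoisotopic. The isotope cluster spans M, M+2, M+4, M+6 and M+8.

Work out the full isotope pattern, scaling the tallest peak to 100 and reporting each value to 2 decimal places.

8.22 : 47.44 : 100.00 : 90.26 : 28.84

Rhenium pattern (n=3): 0.05231362 : 0.26268713 : 0.43968487 : 0.24531438
Antimony pattern (n=1): 0.5721 : 0.4279
Convolve the two distributions (both contribute in 2-u steps):
  M: 0.05231362×0.5721 = 0.029929
  M+2: 0.05231362×0.4279 + 0.26268713×0.5721 = 0.172668
  M+4: 0.26268713×0.4279 + 0.43968487×0.5721 = 0.363948
  M+6: 0.43968487×0.4279 + 0.24531438×0.5721 = 0.328486
  M+8: 0.24531438×0.4279 = 0.104970
Scale to base peak (0.363948) = 100: 8.22 : 47.44 : 100.00 : 90.26 : 28.84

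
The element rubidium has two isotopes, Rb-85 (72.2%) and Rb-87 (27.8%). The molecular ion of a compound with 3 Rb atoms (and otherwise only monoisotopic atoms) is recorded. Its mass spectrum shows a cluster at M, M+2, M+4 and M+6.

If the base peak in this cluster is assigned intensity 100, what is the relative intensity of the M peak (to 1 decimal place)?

Term probabilities: M 0.3764, M+2 0.4348, M+4 0.1674, M+6 0.0215. Base peak = M+2.
P(M+2) = C(3,1) × 0.722^2 × 0.278^1 = 3 × 0.521284 × 0.2780 = 0.434751 (base)
P(M) = C(3,0) × 0.722^3 × 0.278^0 = 1 × 0.37636705 × 1.0000 = 0.376367
Relative intensity = 0.376367 / 0.434751 × 100 = 86.6

86.6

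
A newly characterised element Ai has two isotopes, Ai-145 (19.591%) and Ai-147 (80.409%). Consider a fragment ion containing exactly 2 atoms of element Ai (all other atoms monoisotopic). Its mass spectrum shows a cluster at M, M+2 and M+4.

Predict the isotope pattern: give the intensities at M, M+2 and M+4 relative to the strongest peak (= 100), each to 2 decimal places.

5.94 : 48.73 : 100.00

Each Ai atom is independently Ai-145 (p = 0.19591) or Ai-147 (q = 0.80409); the cluster is the binomial expansion (p + q)^2.
P(M) = 0.19591^2 = 0.038381
P(M+2) = 2 × 0.19591^1 × 0.80409^1 = 0.315059
P(M+4) = 0.80409^2 = 0.646561
The M+4 peak is largest (0.646561); scaling to 100 gives 5.94 : 48.73 : 100.00.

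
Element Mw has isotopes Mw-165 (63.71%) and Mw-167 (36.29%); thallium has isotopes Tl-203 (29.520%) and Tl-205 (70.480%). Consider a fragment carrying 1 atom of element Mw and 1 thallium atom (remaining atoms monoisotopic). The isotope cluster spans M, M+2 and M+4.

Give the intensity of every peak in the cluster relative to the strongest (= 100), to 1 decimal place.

33.8 : 100.0 : 46.0

Element Mw pattern (n=1): 0.6371 : 0.3629
Thallium pattern (n=1): 0.2952 : 0.7048
Convolve the two distributions (both contribute in 2-u steps):
  M: 0.6371×0.2952 = 0.188072
  M+2: 0.6371×0.7048 + 0.3629×0.2952 = 0.556156
  M+4: 0.3629×0.7048 = 0.255772
Scale to base peak (0.556156) = 100: 33.8 : 100.0 : 46.0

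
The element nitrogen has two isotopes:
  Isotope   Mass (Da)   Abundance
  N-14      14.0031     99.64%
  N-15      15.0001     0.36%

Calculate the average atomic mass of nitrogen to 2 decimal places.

Average mass = Σ (abundance × isotope mass) = 0.9964 × 14.0031 + 0.0036 × 15.0001
= 13.95269 + 0.05400 = 14.00669 Da

14.01 Da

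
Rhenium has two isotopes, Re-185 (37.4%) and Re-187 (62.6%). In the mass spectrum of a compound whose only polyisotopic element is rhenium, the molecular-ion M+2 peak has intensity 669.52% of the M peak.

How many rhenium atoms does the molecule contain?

4

The M+2/M ratio from n Re atoms is n · q/p = n · 0.626/0.374.
n = 6.6952 × 0.374/0.626 = 4.00 ≈ 4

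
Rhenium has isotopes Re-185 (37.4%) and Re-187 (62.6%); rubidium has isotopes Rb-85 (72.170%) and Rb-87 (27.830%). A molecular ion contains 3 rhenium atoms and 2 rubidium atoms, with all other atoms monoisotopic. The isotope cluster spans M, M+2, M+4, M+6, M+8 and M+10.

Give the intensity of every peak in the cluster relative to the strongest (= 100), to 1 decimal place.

Rhenium pattern (n=3): 0.05231362 : 0.26268713 : 0.43968487 : 0.24531438
Rubidium pattern (n=2): 0.52085089 : 0.40169822 : 0.07745089
Convolve the two distributions (both contribute in 2-u steps):
  M: 0.05231362×0.52085089 = 0.027248
  M+2: 0.05231362×0.40169822 + 0.26268713×0.52085089 = 0.157835
  M+4: 0.05231362×0.07745089 + 0.26268713×0.40169822 + 0.43968487×0.52085089 = 0.338583
  M+6: 0.26268713×0.07745089 + 0.43968487×0.40169822 + 0.24531438×0.52085089 = 0.324738
  M+8: 0.43968487×0.07745089 + 0.24531438×0.40169822 = 0.132596
  M+10: 0.24531438×0.07745089 = 0.019000
Scale to base peak (0.338583) = 100: 8.0 : 46.6 : 100.0 : 95.9 : 39.2 : 5.6

8.0 : 46.6 : 100.0 : 95.9 : 39.2 : 5.6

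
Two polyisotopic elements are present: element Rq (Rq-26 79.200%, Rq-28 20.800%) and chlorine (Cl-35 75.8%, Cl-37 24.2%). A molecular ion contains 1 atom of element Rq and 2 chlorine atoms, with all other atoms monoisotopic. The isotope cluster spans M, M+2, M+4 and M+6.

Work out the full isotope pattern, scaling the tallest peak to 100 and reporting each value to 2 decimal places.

100.00 : 90.11 : 26.96 : 2.68

Element Rq pattern (n=1): 0.7920 : 0.2080
Chlorine pattern (n=2): 0.574564 : 0.366872 : 0.058564
Convolve the two distributions (both contribute in 2-u steps):
  M: 0.7920×0.574564 = 0.455055
  M+2: 0.7920×0.366872 + 0.2080×0.574564 = 0.410072
  M+4: 0.7920×0.058564 + 0.2080×0.366872 = 0.122692
  M+6: 0.2080×0.058564 = 0.012181
Scale to base peak (0.455055) = 100: 100.00 : 90.11 : 26.96 : 2.68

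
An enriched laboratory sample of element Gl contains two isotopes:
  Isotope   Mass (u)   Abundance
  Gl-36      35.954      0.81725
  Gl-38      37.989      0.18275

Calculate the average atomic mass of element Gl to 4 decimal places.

36.3259 u

The abundance-weighted mean is 0.81725 × 35.954 + 0.18275 × 37.989
= 29.38341 + 6.94249 = 36.32590 u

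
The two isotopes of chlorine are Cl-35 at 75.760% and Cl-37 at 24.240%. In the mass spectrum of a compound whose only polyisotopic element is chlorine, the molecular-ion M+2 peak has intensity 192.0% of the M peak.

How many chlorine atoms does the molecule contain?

With n Cl atoms, P(M+2)/P(M) = C(n,1)·p^(n−1)q / p^n = n·q/p = n · 0.24240/0.75760.
n = 1.920 × 0.75760/0.24240 = 6.00 ≈ 6

6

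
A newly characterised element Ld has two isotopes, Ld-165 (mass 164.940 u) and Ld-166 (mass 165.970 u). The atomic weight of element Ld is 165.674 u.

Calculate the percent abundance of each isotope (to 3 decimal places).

Let x be the fractional abundance of Ld-165; then Ld-166 has abundance 1 − x.
164.940·x + 165.970·(1 − x) = 165.674
(164.940 − 165.970)·x = 165.674 − 165.970
x = -0.296 / -1.030 = 0.28738 → 28.738% Ld-165, 71.262% Ld-166.

Ld-165: 28.738%, Ld-166: 71.262%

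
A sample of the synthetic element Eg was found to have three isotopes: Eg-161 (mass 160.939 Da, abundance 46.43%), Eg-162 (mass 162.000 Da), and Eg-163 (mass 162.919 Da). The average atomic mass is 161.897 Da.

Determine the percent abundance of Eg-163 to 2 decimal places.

Let x and y be the fractions of Eg-162 and Eg-163. Then x + y = 1 − 0.4643 = 0.5357 and 162.000x + 162.919y = 161.897 − 0.4643×160.939 = 87.1730223.
Substituting: 162.000x + 162.919(0.5357 − x) = 87.1730223
(162.000 − 162.919)x = -0.102686  ⇒  x = 0.11174, y = 0.42396
Eg-162: 11.17%, Eg-163: 42.40%.

42.40%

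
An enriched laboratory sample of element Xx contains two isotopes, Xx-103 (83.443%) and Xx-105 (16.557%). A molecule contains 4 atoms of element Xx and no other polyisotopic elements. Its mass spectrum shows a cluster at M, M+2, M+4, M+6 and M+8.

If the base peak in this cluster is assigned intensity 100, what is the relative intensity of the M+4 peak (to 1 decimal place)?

Binomial terms of (0.83443 + 0.16557)^4: M 0.4848, M+2 0.3848, M+4 0.1145, M+6 0.0151, M+8 0.0008 → M is the base peak.
P(M) = C(4,0) × 0.83443^4 × 0.16557^0 = 1 × 0.48479668 × 1.0000 = 0.484797 (base)
P(M+4) = C(4,2) × 0.83443^2 × 0.16557^2 = 6 × 0.69627342 × 0.02741342 = 0.114523
Relative intensity = 0.114523 / 0.484797 × 100 = 23.6

23.6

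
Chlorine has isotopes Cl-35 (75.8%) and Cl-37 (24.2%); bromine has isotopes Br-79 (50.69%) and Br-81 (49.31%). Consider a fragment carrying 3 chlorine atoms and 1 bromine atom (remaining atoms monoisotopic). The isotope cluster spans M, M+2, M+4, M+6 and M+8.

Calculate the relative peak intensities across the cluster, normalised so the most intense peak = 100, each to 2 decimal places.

51.80 : 100.00 : 64.10 : 17.09 : 1.64

Chlorine pattern (n=3): 0.43551951 : 0.41713346 : 0.13317454 : 0.01417249
Bromine pattern (n=1): 0.5069 : 0.4931
Convolve the two distributions (both contribute in 2-u steps):
  M: 0.43551951×0.5069 = 0.220765
  M+2: 0.43551951×0.4931 + 0.41713346×0.5069 = 0.426200
  M+4: 0.41713346×0.4931 + 0.13317454×0.5069 = 0.273195
  M+6: 0.13317454×0.4931 + 0.01417249×0.5069 = 0.072852
  M+8: 0.01417249×0.4931 = 0.006988
Scale to base peak (0.426200) = 100: 51.80 : 100.00 : 64.10 : 17.09 : 1.64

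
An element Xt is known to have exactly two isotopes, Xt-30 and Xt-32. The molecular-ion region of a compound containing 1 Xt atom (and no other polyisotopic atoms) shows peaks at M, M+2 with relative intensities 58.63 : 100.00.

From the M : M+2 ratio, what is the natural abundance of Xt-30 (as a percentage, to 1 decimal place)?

37.0%

Let p = fractional abundance of Xt-30. I(M+2)/I(M) = [C(1,1)·p^0·(1−p)] / p^1 = 1·(1−p)/p = 100.00/58.63 = 1.7056
(1−p)/p = 1.7056/1 = 1.7056  ⇒  p = 1/(1 + 1.7056) = 0.3696
Xt-30: 37.0%, Xt-32: 63.0%.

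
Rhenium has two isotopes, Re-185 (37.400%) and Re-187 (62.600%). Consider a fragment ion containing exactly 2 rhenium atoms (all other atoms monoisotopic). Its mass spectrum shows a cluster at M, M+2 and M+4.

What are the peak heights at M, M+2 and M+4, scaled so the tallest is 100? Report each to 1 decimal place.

The 2 Re atoms are independent, so intensities follow the terms of (0.37400 + 0.62600)^2.
P(M) = 0.37400^2 = 0.139876
P(M+2) = 2 × 0.37400^1 × 0.62600^1 = 0.468248
P(M+4) = 0.62600^2 = 0.391876
The M+2 peak is largest (0.468248); scaling to 100 gives 29.9 : 100.0 : 83.7.

29.9 : 100.0 : 83.7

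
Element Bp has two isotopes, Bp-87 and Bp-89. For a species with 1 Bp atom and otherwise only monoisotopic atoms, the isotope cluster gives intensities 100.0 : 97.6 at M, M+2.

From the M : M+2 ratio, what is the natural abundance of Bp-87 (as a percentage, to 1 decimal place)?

Let p = fractional abundance of Bp-87. I(M+2)/I(M) = [C(1,1)·p^0·(1−p)] / p^1 = 1·(1−p)/p = 97.6/100.0 = 0.9760
(1−p)/p = 0.9760/1 = 0.9760  ⇒  p = 1/(1 + 0.9760) = 0.5061
Bp-87: 50.6%, Bp-89: 49.4%.

50.6%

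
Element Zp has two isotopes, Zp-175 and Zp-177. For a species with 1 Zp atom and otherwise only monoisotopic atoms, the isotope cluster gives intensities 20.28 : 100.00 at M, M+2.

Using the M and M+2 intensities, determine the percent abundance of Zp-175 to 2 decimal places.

16.86%

Write p for the Zp-175 fraction. I(M+2)/I(M) = [C(1,1)·p^0·(1−p)] / p^1 = 1·(1−p)/p = 100.00/20.28 = 4.9310
(1−p)/p = 4.9310/1 = 4.9310  ⇒  p = 1/(1 + 4.9310) = 0.1686
Zp-175: 16.86%, Zp-177: 83.14%.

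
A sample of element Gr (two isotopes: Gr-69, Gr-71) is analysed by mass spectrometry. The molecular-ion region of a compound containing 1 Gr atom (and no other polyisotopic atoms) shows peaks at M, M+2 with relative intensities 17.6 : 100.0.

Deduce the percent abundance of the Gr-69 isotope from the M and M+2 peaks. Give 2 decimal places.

14.97%

Let p = fractional abundance of Gr-69. I(M+2)/I(M) = [C(1,1)·p^0·(1−p)] / p^1 = 1·(1−p)/p = 100.0/17.6 = 5.6818
(1−p)/p = 5.6818/1 = 5.6818  ⇒  p = 1/(1 + 5.6818) = 0.1497
Gr-69: 14.97%, Gr-71: 85.03%.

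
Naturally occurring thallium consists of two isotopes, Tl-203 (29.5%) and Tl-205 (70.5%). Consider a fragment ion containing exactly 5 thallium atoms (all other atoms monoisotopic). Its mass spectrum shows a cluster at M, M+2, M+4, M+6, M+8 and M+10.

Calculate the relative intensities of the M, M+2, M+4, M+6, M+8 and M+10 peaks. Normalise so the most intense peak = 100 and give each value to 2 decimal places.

0.61 : 7.33 : 35.02 : 83.69 : 100.00 : 47.80

The 5 Tl atoms are independent, so intensities follow the terms of (0.295 + 0.705)^5.
P(M) = 0.295^5 = 0.002234
P(M+2) = 5 × 0.295^4 × 0.705^1 = 0.026696
P(M+4) = 10 × 0.295^3 × 0.705^2 = 0.127598
P(M+6) = 10 × 0.295^2 × 0.705^3 = 0.304938
P(M+8) = 5 × 0.295^1 × 0.705^4 = 0.364375
P(M+10) = 0.705^5 = 0.174159
The M+8 peak is largest (0.364375); scaling to 100 gives 0.61 : 7.33 : 35.02 : 83.69 : 100.00 : 47.80.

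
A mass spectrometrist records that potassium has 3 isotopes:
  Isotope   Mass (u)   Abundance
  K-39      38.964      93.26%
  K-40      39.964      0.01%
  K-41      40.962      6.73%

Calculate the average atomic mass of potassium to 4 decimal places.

Ar = Σ fᵢ·mᵢ = 0.9326 × 38.964 + 0.0001 × 39.964 + 0.0673 × 40.962
= 36.33783 + 0.00400 + 2.75674 = 39.09857 u

39.0986 u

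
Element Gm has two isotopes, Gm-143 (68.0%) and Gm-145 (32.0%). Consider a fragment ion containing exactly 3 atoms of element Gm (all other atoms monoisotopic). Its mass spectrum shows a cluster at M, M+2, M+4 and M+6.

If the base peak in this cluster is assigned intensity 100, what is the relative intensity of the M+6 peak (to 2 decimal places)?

(0.680 + 0.320)^3 gives M 0.3144, M+2 0.4439, M+4 0.2089, M+6 0.0328; the largest is M+2.
P(M+2) = C(3,1) × 0.680^2 × 0.320^1 = 3 × 0.4624 × 0.3200 = 0.443904 (base)
P(M+6) = C(3,3) × 0.680^0 × 0.320^3 = 1 × 1.0000 × 0.032768 = 0.032768
Relative intensity = 0.032768 / 0.443904 × 100 = 7.38

7.38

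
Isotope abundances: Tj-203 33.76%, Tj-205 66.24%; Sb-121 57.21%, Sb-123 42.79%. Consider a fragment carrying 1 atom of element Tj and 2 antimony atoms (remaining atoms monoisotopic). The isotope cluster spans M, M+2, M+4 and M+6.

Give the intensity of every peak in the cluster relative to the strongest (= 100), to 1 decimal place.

Element Tj pattern (n=1): 0.3376 : 0.6624
Antimony pattern (n=2): 0.32729841 : 0.48960318 : 0.18309841
Convolve the two distributions (both contribute in 2-u steps):
  M: 0.3376×0.32729841 = 0.110496
  M+2: 0.3376×0.48960318 + 0.6624×0.32729841 = 0.382093
  M+4: 0.3376×0.18309841 + 0.6624×0.48960318 = 0.386127
  M+6: 0.6624×0.18309841 = 0.121284
Scale to base peak (0.386127) = 100: 28.6 : 99.0 : 100.0 : 31.4

28.6 : 99.0 : 100.0 : 31.4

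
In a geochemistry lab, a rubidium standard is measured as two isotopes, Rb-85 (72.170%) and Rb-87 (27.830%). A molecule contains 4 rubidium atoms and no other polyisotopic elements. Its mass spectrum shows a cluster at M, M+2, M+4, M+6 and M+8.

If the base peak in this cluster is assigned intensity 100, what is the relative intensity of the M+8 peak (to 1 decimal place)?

1.4

Term probabilities: M 0.2713, M+2 0.4184, M+4 0.2420, M+6 0.0622, M+8 0.0060. Base peak = M+2.
P(M+2) = C(4,1) × 0.72170^3 × 0.27830^1 = 4 × 0.37589809 × 0.2783 = 0.418450 (base)
P(M+8) = C(4,4) × 0.72170^0 × 0.27830^4 = 1 × 1.0000 × 0.00599864 = 0.005999
Relative intensity = 0.005999 / 0.418450 × 100 = 1.4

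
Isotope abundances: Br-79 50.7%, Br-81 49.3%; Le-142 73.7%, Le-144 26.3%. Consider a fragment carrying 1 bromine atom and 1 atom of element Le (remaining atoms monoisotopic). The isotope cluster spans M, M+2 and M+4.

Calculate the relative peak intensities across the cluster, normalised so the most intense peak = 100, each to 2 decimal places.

Bromine pattern (n=1): 0.5070 : 0.4930
Element Le pattern (n=1): 0.7370 : 0.2630
Convolve the two distributions (both contribute in 2-u steps):
  M: 0.5070×0.7370 = 0.373659
  M+2: 0.5070×0.2630 + 0.4930×0.7370 = 0.496682
  M+4: 0.4930×0.2630 = 0.129659
Scale to base peak (0.496682) = 100: 75.23 : 100.00 : 26.11

75.23 : 100.00 : 26.11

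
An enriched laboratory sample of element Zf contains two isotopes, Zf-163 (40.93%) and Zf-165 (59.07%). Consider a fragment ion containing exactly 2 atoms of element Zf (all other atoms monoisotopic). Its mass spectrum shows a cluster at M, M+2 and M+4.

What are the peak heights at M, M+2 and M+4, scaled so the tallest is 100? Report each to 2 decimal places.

34.65 : 100.00 : 72.16

The 2 Zf atoms are independent, so intensities follow the terms of (0.4093 + 0.5907)^2.
P(M) = 0.4093^2 = 0.167526
P(M+2) = 2 × 0.4093^1 × 0.5907^1 = 0.483547
P(M+4) = 0.5907^2 = 0.348926
The M+2 peak is largest (0.483547); scaling to 100 gives 34.65 : 100.00 : 72.16.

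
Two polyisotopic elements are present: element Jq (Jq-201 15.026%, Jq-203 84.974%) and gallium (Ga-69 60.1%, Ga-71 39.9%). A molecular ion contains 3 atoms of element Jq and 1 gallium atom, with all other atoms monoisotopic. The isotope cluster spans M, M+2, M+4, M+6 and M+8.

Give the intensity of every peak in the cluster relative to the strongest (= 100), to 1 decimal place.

Element Jq pattern (n=3): 0.00339258 : 0.05755646 : 0.32548934 : 0.61356162
Gallium pattern (n=1): 0.6010 : 0.3990
Convolve the two distributions (both contribute in 2-u steps):
  M: 0.00339258×0.6010 = 0.002039
  M+2: 0.00339258×0.3990 + 0.05755646×0.6010 = 0.035945
  M+4: 0.05755646×0.3990 + 0.32548934×0.6010 = 0.218584
  M+6: 0.32548934×0.3990 + 0.61356162×0.6010 = 0.498621
  M+8: 0.61356162×0.3990 = 0.244811
Scale to base peak (0.498621) = 100: 0.4 : 7.2 : 43.8 : 100.0 : 49.1

0.4 : 7.2 : 43.8 : 100.0 : 49.1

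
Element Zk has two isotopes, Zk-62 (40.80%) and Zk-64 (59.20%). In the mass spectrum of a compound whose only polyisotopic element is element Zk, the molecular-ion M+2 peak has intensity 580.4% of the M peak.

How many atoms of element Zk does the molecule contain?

4

The M+2/M ratio from n Zk atoms is n · q/p = n · 0.5920/0.4080.
n = 5.804 × 0.4080/0.5920 = 4.00 ≈ 4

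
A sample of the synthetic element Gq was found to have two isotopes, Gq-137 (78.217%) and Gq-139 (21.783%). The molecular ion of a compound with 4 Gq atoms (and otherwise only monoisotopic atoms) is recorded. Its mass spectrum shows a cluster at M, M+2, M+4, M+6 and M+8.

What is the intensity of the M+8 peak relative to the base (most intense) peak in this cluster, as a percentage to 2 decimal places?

0.54%

Binomial terms of (0.78217 + 0.21783)^4: M 0.3743, M+2 0.4169, M+4 0.1742, M+6 0.0323, M+8 0.0023 → M+2 is the base peak.
P(M+2) = C(4,1) × 0.78217^3 × 0.21783^1 = 4 × 0.47852371 × 0.21783 = 0.416947 (base)
P(M+8) = C(4,4) × 0.78217^0 × 0.21783^4 = 1 × 1.0000 × 0.00225149 = 0.002251
Relative intensity = 0.002251 / 0.416947 × 100 = 0.54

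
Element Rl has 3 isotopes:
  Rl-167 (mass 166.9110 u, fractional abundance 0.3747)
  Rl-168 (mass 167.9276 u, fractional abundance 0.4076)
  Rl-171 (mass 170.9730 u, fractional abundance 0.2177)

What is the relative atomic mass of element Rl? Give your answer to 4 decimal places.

168.2097 u

Weight each isotope mass by its fractional abundance: 0.3747 × 166.9110 + 0.4076 × 167.9276 + 0.2177 × 170.9730
= 62.54155 + 68.44729 + 37.22082 = 168.20966 u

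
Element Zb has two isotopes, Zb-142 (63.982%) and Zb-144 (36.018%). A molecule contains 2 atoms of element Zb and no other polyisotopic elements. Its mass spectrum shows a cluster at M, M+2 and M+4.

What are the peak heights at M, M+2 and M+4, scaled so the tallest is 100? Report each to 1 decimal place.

Each Zb atom is independently Zb-142 (p = 0.63982) or Zb-144 (q = 0.36018); the cluster is the binomial expansion (p + q)^2.
P(M) = 0.63982^2 = 0.409370
P(M+2) = 2 × 0.63982^1 × 0.36018^1 = 0.460901
P(M+4) = 0.36018^2 = 0.129730
The M+2 peak is largest (0.460901); scaling to 100 gives 88.8 : 100.0 : 28.1.

88.8 : 100.0 : 28.1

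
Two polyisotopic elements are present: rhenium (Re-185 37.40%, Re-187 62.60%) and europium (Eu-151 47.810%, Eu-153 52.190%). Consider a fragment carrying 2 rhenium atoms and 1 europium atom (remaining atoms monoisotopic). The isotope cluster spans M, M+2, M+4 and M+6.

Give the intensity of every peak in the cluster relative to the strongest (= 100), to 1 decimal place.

15.5 : 68.8 : 100.0 : 47.4

Rhenium pattern (n=2): 0.139876 : 0.468248 : 0.391876
Europium pattern (n=1): 0.4781 : 0.5219
Convolve the two distributions (both contribute in 2-u steps):
  M: 0.139876×0.4781 = 0.066875
  M+2: 0.139876×0.5219 + 0.468248×0.4781 = 0.296871
  M+4: 0.468248×0.5219 + 0.391876×0.4781 = 0.431735
  M+6: 0.391876×0.5219 = 0.204520
Scale to base peak (0.431735) = 100: 15.5 : 68.8 : 100.0 : 47.4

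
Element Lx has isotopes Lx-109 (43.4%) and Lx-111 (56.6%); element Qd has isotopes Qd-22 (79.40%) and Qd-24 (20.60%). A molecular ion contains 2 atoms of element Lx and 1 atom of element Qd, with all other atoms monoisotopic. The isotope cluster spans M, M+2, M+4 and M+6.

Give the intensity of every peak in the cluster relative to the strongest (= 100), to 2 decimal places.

Element Lx pattern (n=2): 0.188356 : 0.491288 : 0.320356
Element Qd pattern (n=1): 0.7940 : 0.2060
Convolve the two distributions (both contribute in 2-u steps):
  M: 0.188356×0.7940 = 0.149555
  M+2: 0.188356×0.2060 + 0.491288×0.7940 = 0.428884
  M+4: 0.491288×0.2060 + 0.320356×0.7940 = 0.355568
  M+6: 0.320356×0.2060 = 0.065993
Scale to base peak (0.428884) = 100: 34.87 : 100.00 : 82.91 : 15.39

34.87 : 100.00 : 82.91 : 15.39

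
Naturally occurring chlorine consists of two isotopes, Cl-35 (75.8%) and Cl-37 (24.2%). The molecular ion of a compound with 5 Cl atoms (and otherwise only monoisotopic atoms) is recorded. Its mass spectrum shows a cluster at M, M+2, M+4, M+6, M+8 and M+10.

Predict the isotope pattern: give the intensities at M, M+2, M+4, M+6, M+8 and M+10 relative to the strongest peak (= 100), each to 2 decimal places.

62.64 : 100.00 : 63.85 : 20.39 : 3.25 : 0.21

Each Cl atom is independently Cl-35 (p = 0.758) or Cl-37 (q = 0.242); the cluster is the binomial expansion (p + q)^5.
P(M) = 0.758^5 = 0.250234
P(M+2) = 5 × 0.758^4 × 0.242^1 = 0.399450
P(M+4) = 10 × 0.758^3 × 0.242^2 = 0.255058
P(M+6) = 10 × 0.758^2 × 0.242^3 = 0.081430
P(M+8) = 5 × 0.758^1 × 0.242^4 = 0.012999
P(M+10) = 0.242^5 = 0.000830
The M+2 peak is largest (0.399450); scaling to 100 gives 62.64 : 100.00 : 63.85 : 20.39 : 3.25 : 0.21.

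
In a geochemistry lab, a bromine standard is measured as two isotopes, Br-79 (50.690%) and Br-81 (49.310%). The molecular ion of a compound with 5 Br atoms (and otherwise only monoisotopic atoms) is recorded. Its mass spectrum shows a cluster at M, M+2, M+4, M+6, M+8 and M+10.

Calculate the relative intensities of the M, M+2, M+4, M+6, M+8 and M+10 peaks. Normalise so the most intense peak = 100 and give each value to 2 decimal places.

The 5 Br atoms are independent, so intensities follow the terms of (0.50690 + 0.49310)^5.
P(M) = 0.50690^5 = 0.033467
P(M+2) = 5 × 0.50690^4 × 0.49310^1 = 0.162777
P(M+4) = 10 × 0.50690^3 × 0.49310^2 = 0.316692
P(M+6) = 10 × 0.50690^2 × 0.49310^3 = 0.308070
P(M+8) = 5 × 0.50690^1 × 0.49310^4 = 0.149842
P(M+10) = 0.49310^5 = 0.029152
The M+4 peak is largest (0.316692); scaling to 100 gives 10.57 : 51.40 : 100.00 : 97.28 : 47.31 : 9.21.

10.57 : 51.40 : 100.00 : 97.28 : 47.31 : 9.21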